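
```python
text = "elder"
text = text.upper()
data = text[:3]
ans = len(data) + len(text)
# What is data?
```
Trace:
  text='elder'
  text='ELDER'
  text='ELDER', data='ELD'
  text='ELDER', data='ELD', ans=8

Final answer: 'ELD'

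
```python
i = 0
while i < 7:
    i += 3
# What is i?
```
Trace:
  i=0
  i=3
  i=6
  i=9

Final answer: 9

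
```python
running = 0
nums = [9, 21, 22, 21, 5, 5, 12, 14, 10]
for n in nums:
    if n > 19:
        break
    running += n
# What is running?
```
Trace:
  running=0
  running=9, n=9
  running=9, n=21

Final answer: 9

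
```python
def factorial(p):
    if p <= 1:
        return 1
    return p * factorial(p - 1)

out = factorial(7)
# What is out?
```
Call trace:
factorial(p=7)
  factorial(p=6)
    factorial(p=5)
      factorial(p=4)
        factorial(p=3)
          factorial(p=2)
            factorial(p=1)
            -> return 1
          -> return 2
        -> return 6
      -> return 24
    -> return 120
  -> return 720
-> return 5040

Final answer: 5040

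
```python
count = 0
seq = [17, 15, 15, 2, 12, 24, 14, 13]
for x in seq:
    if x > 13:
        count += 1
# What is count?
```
Trace:
  count=0
  count=1, x=17
  count=2, x=15
  count=3, x=15
  count=3, x=2
  count=3, x=12
  count=4, x=24
  count=5, x=14
  count=5, x=13

Final answer: 5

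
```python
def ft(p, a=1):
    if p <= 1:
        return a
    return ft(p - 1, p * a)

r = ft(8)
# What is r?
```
Call trace:
ft(p=8, a=1)
  ft(p=7, a=8)
    ft(p=6, a=56)
      ft(p=5, a=336)
        ft(p=4, a=1680)
          ft(p=3, a=6720)
            ft(p=2, a=20160)
              ft(p=1, a=40320)
              -> return 40320
            -> return 40320
          -> return 40320
        -> return 40320
      -> return 40320
    -> return 40320
  -> return 40320
-> return 40320

Final answer: 40320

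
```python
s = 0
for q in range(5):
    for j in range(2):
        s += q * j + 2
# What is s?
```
Trace:
  s=0
  s=2, q=0, j=0
  s=4, q=0, j=1
  s=6, q=1, j=0
  s=9, q=1, j=1
  s=11, q=2, j=0
  s=15, q=2, j=1
  s=17, q=3, j=0
  s=22, q=3, j=1
  s=24, q=4, j=0
  s=30, q=4, j=1

Final answer: 30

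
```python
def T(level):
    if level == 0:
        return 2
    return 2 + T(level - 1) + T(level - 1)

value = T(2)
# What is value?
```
Call trace (a repeated sub-call is expanded the first time; later identical calls just restate its return value):
T(level=2)
  T(level=1)
    T(level=0)
    -> return 2
    T(level=0)
    -> return 2
  -> return 6
  T(level=1) -> return 6  (same call as traced above)
-> return 14

Final answer: 14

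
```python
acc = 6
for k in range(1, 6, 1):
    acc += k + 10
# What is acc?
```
Trace:
  acc=6
  acc=17, k=1
  acc=29, k=2
  acc=42, k=3
  acc=56, k=4
  acc=71, k=5

Final answer: 71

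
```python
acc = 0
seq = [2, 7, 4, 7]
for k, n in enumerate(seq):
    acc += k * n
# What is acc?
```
Trace:
  acc=0
  acc=0, k=0, n=2
  acc=7, k=1, n=7
  acc=15, k=2, n=4
  acc=36, k=3, n=7

Final answer: 36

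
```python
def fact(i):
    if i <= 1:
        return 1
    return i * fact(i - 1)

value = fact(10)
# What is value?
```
Call trace:
fact(i=10)
  fact(i=9)
    fact(i=8)
      fact(i=7)
        fact(i=6)
          fact(i=5)
            fact(i=4)
              fact(i=3)
                fact(i=2)
                  fact(i=1)
                  -> return 1
                -> return 2
              -> return 6
            -> return 24
          -> return 120
        -> return 720
      -> return 5040
    -> return 40320
  -> return 362880
-> return 3628800

Final answer: 3628800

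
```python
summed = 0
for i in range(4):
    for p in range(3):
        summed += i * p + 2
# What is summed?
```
Trace:
  summed=0
  summed=2, i=0, p=0
  summed=4, i=0, p=1
  summed=6, i=0, p=2
  summed=8, i=1, p=0
  summed=11, i=1, p=1
  summed=15, i=1, p=2
  summed=17, i=2, p=0
  summed=21, i=2, p=1
  summed=27, i=2, p=2
  summed=29, i=3, p=0
  summed=34, i=3, p=1
  summed=42, i=3, p=2

Final answer: 42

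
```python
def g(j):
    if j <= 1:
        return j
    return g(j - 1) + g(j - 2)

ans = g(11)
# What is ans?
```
Call trace (a repeated sub-call is expanded the first time; later identical calls just restate its return value):
g(j=11)
  g(j=10)
    g(j=9)
      g(j=8)
        g(j=7)
          g(j=6)
            g(j=5)
              g(j=4)
                g(j=3)
                  g(j=2)
                    g(j=1)
                    -> return 1
                    g(j=0)
                    -> return 0
                  -> return 1
                  g(j=1)
                  -> return 1
                -> return 2
                g(j=2) -> return 1  (same call as traced above)
              -> return 3
              g(j=3) -> return 2  (same call as traced above)
            -> return 5
            g(j=4) -> return 3  (same call as traced above)
          -> return 8
          g(j=5) -> return 5  (same call as traced above)
        -> return 13
        g(j=6) -> return 8  (same call as traced above)
      -> return 21
      g(j=7) -> return 13  (same call as traced above)
    -> return 34
    g(j=8) -> return 21  (same call as traced above)
  -> return 55
  g(j=9) -> return 34  (same call as traced above)
-> return 89

Final answer: 89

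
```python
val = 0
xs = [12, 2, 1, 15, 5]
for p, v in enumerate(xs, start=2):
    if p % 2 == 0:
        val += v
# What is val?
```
Trace:
  val=0
  val=12, p=2, v=12
  val=12, p=3, v=2
  val=13, p=4, v=1
  val=13, p=5, v=15
  val=18, p=6, v=5

Final answer: 18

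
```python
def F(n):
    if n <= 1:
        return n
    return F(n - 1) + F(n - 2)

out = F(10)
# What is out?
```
Call trace (a repeated sub-call is expanded the first time; later identical calls just restate its return value):
F(n=10)
  F(n=9)
    F(n=8)
      F(n=7)
        F(n=6)
          F(n=5)
            F(n=4)
              F(n=3)
                F(n=2)
                  F(n=1)
                  -> return 1
                  F(n=0)
                  -> return 0
                -> return 1
                F(n=1)
                -> return 1
              -> return 2
              F(n=2) -> return 1  (same call as traced above)
            -> return 3
            F(n=3) -> return 2  (same call as traced above)
          -> return 5
          F(n=4) -> return 3  (same call as traced above)
        -> return 8
        F(n=5) -> return 5  (same call as traced above)
      -> return 13
      F(n=6) -> return 8  (same call as traced above)
    -> return 21
    F(n=7) -> return 13  (same call as traced above)
  -> return 34
  F(n=8) -> return 21  (same call as traced above)
-> return 55

Final answer: 55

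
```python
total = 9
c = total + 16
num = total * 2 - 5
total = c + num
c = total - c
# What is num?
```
Trace:
  total=9
  total=9, c=25
  total=9, c=25, num=13
  total=38, c=25, num=13
  total=38, c=13, num=13

Final answer: 13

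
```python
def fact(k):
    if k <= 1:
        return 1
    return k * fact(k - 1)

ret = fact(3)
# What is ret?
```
Call trace:
fact(k=3)
  fact(k=2)
    fact(k=1)
    -> return 1
  -> return 2
-> return 6

Final answer: 6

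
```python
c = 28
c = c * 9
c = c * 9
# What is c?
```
Trace:
  c=28
  c=252
  c=2268

Final answer: 2268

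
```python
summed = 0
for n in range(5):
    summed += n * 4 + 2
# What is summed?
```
Trace:
  summed=0
  summed=2, n=0
  summed=8, n=1
  summed=18, n=2
  summed=32, n=3
  summed=50, n=4

Final answer: 50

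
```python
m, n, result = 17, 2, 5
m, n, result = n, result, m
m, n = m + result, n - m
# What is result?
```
Trace:
  m=17, n=2, result=5
  m=2, n=5, result=17
  m=19, n=3, result=17

Final answer: 17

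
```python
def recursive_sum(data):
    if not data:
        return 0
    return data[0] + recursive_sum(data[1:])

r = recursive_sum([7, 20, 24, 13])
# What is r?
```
Call trace:
recursive_sum(data=[7, 20, 24, 13])
  recursive_sum(data=[20, 24, 13])
    recursive_sum(data=[24, 13])
      recursive_sum(data=[13])
        recursive_sum(data=[])
        -> return 0
      -> return 13
    -> return 37
  -> return 57
-> return 64

Final answer: 64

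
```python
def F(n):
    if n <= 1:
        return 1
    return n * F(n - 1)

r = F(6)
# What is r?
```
Call trace:
F(n=6)
  F(n=5)
    F(n=4)
      F(n=3)
        F(n=2)
          F(n=1)
          -> return 1
        -> return 2
      -> return 6
    -> return 24
  -> return 120
-> return 720

Final answer: 720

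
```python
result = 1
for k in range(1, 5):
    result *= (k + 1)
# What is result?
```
Trace:
  result=1
  result=2, k=1
  result=6, k=2
  result=24, k=3
  result=120, k=4

Final answer: 120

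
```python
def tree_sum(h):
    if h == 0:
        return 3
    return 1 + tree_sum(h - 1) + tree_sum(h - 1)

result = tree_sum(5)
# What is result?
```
Call trace (a repeated sub-call is expanded the first time; later identical calls just restate its return value):
tree_sum(h=5)
  tree_sum(h=4)
    tree_sum(h=3)
      tree_sum(h=2)
        tree_sum(h=1)
          tree_sum(h=0)
          -> return 3
          tree_sum(h=0)
          -> return 3
        -> return 7
        tree_sum(h=1) -> return 7  (same call as traced above)
      -> return 15
      tree_sum(h=2) -> return 15  (same call as traced above)
    -> return 31
    tree_sum(h=3) -> return 31  (same call as traced above)
  -> return 63
  tree_sum(h=4) -> return 63  (same call as traced above)
-> return 127

Final answer: 127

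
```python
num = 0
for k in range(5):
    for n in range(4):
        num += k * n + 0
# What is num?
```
Trace:
  num=0
  num=0, k=0, n=0
  num=0, k=0, n=1
  num=0, k=0, n=2
  num=0, k=0, n=3
  num=0, k=1, n=0
  num=1, k=1, n=1
  num=3, k=1, n=2
  num=6, k=1, n=3
  num=6, k=2, n=0
  num=8, k=2, n=1
  num=12, k=2, n=2
  num=18, k=2, n=3
  num=18, k=3, n=0
  num=21, k=3, n=1
  num=27, k=3, n=2
  num=36, k=3, n=3
  num=36, k=4, n=0
  num=40, k=4, n=1
  num=48, k=4, n=2
  num=60, k=4, n=3

Final answer: 60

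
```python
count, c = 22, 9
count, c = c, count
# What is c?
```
Trace:
  count=22, c=9
  count=9, c=22

Final answer: 22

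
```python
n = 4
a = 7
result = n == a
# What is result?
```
Trace:
  n=4
  n=4, a=7
  n=4, a=7, result=False

Final answer: False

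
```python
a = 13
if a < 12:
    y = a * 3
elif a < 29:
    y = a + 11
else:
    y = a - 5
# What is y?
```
Trace:
  a=13
  a=13, y=24

Final answer: 24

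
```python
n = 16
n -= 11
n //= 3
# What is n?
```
Trace:
  n=16
  n=5
  n=1

Final answer: 1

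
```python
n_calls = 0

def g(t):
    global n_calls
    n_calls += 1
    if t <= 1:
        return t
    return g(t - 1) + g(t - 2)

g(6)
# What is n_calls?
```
Call trace (a repeated sub-call is expanded the first time; later identical calls just restate its return value):
g(t=6)
  g(t=5)
    g(t=4)
      g(t=3)
        g(t=2)
          g(t=1)
          -> return 1
          g(t=0)
          -> return 0
        -> return 1
        g(t=1)
        -> return 1
      -> return 2
      g(t=2) -> return 1  (same call as traced above)
    -> return 3
    g(t=3) -> return 2  (same call as traced above)
  -> return 5
  g(t=4) -> return 3  (same call as traced above)
-> return 8

n_calls is incremented once per call, so count the calls in each subtree. Let C(t) = number of calls made by g(t).
C(0) = C(1) = 1 (base case, no recursion); C(t) = 1 + C(t - 1) + C(t - 2) otherwise.
C(2) = 1 + C(1) + C(0) = 1 + 1 + 1 = 3
C(3) = 1 + C(2) + C(1) = 1 + 3 + 1 = 5
C(4) = 1 + C(3) + C(2) = 1 + 5 + 3 = 9
C(5) = 1 + C(4) + C(3) = 1 + 9 + 5 = 15
C(6) = 1 + C(5) + C(4) = 1 + 15 + 9 = 25
n_calls = C(6) = 25

Final answer: 25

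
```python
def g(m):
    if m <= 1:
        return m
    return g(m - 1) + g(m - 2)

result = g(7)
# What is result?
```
Call trace (a repeated sub-call is expanded the first time; later identical calls just restate its return value):
g(m=7)
  g(m=6)
    g(m=5)
      g(m=4)
        g(m=3)
          g(m=2)
            g(m=1)
            -> return 1
            g(m=0)
            -> return 0
          -> return 1
          g(m=1)
          -> return 1
        -> return 2
        g(m=2) -> return 1  (same call as traced above)
      -> return 3
      g(m=3) -> return 2  (same call as traced above)
    -> return 5
    g(m=4) -> return 3  (same call as traced above)
  -> return 8
  g(m=5) -> return 5  (same call as traced above)
-> return 13

Final answer: 13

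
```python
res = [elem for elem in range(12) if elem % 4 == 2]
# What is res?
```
Trace:
  elem=0
  elem=1
  elem=2
  elem=3
  elem=4
  elem=5
  elem=6
  elem=7
  elem=8
  elem=9
  elem=10
  elem=11
  res=[2, 6, 10]

Final answer: [2, 6, 10]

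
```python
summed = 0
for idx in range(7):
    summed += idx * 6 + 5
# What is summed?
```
Trace:
  summed=0
  summed=5, idx=0
  summed=16, idx=1
  summed=33, idx=2
  summed=56, idx=3
  summed=85, idx=4
  summed=120, idx=5
  summed=161, idx=6

Final answer: 161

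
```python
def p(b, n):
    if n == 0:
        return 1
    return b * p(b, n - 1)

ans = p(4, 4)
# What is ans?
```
Call trace:
p(b=4, n=4)
  p(b=4, n=3)
    p(b=4, n=2)
      p(b=4, n=1)
        p(b=4, n=0)
        -> return 1
      -> return 4
    -> return 16
  -> return 64
-> return 256

Final answer: 256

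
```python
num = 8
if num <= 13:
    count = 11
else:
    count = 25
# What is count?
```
Trace:
  num=8
  num=8, count=11

Final answer: 11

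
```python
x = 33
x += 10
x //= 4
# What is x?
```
Trace:
  x=33
  x=43
  x=10

Final answer: 10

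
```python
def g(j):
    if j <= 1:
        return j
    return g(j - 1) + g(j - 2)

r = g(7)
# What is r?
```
Call trace (a repeated sub-call is expanded the first time; later identical calls just restate its return value):
g(j=7)
  g(j=6)
    g(j=5)
      g(j=4)
        g(j=3)
          g(j=2)
            g(j=1)
            -> return 1
            g(j=0)
            -> return 0
          -> return 1
          g(j=1)
          -> return 1
        -> return 2
        g(j=2) -> return 1  (same call as traced above)
      -> return 3
      g(j=3) -> return 2  (same call as traced above)
    -> return 5
    g(j=4) -> return 3  (same call as traced above)
  -> return 8
  g(j=5) -> return 5  (same call as traced above)
-> return 13

Final answer: 13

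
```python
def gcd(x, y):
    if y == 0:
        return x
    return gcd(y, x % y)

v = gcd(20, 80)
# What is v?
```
Call trace:
gcd(x=20, y=80)
  gcd(x=80, y=20)
    gcd(x=20, y=0)
    -> return 20
  -> return 20
-> return 20

Final answer: 20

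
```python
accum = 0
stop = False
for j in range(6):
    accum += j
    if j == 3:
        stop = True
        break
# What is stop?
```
Trace:
  accum=0
  accum=0, stop=False
  accum=0, stop=False, j=0
  accum=1, stop=False, j=1
  accum=3, stop=False, j=2
  accum=6, stop=True, j=3

Final answer: True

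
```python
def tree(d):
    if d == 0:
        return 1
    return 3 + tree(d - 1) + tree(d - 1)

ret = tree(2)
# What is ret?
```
Call trace (a repeated sub-call is expanded the first time; later identical calls just restate its return value):
tree(d=2)
  tree(d=1)
    tree(d=0)
    -> return 1
    tree(d=0)
    -> return 1
  -> return 5
  tree(d=1) -> return 5  (same call as traced above)
-> return 13

Final answer: 13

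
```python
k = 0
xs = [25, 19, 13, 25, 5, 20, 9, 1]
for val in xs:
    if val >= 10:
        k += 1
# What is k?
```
Trace:
  k=0
  k=1, val=25
  k=2, val=19
  k=3, val=13
  k=4, val=25
  k=4, val=5
  k=5, val=20
  k=5, val=9
  k=5, val=1

Final answer: 5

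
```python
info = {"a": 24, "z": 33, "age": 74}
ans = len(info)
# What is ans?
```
Trace:
  info={'a': 24, 'z': 33, 'age': 74}
  info={'a': 24, 'z': 33, 'age': 74}, ans=3

Final answer: 3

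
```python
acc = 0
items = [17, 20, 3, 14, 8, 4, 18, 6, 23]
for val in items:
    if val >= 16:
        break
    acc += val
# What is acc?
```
Trace:
  acc=0
  acc=0, val=17

Final answer: 0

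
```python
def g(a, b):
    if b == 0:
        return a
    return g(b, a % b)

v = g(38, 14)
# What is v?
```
Call trace:
g(a=38, b=14)
  g(a=14, b=10)
    g(a=10, b=4)
      g(a=4, b=2)
        g(a=2, b=0)
        -> return 2
      -> return 2
    -> return 2
  -> return 2
-> return 2

Final answer: 2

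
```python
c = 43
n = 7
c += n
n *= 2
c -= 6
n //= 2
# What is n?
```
Trace:
  c=43
  c=43, n=7
  c=50, n=7
  c=50, n=14
  c=44, n=14
  c=44, n=7

Final answer: 7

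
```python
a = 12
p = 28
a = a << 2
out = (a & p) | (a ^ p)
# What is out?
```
Trace:
  a=12
  a=12, p=28
  a=48, p=28
  a=48, p=28, out=60

Final answer: 60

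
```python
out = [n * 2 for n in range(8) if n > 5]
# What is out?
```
Trace:
  n=0
  n=1
  n=2
  n=3
  n=4
  n=5
  n=6
  n=7
  out=[12, 14]

Final answer: [12, 14]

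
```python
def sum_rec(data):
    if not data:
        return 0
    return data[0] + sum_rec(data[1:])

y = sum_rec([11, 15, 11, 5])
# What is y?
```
Call trace:
sum_rec(data=[11, 15, 11, 5])
  sum_rec(data=[15, 11, 5])
    sum_rec(data=[11, 5])
      sum_rec(data=[5])
        sum_rec(data=[])
        -> return 0
      -> return 5
    -> return 16
  -> return 31
-> return 42

Final answer: 42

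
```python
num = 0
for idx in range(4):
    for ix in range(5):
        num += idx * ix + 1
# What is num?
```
Trace:
  num=0
  num=1, idx=0, ix=0
  num=2, idx=0, ix=1
  num=3, idx=0, ix=2
  num=4, idx=0, ix=3
  num=5, idx=0, ix=4
  num=6, idx=1, ix=0
  num=8, idx=1, ix=1
  num=11, idx=1, ix=2
  num=15, idx=1, ix=3
  num=20, idx=1, ix=4
  num=21, idx=2, ix=0
  num=24, idx=2, ix=1
  num=29, idx=2, ix=2
  num=36, idx=2, ix=3
  num=45, idx=2, ix=4
  num=46, idx=3, ix=0
  num=50, idx=3, ix=1
  num=57, idx=3, ix=2
  num=67, idx=3, ix=3
  num=80, idx=3, ix=4

Final answer: 80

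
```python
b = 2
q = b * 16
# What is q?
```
Trace:
  b=2
  b=2, q=32

Final answer: 32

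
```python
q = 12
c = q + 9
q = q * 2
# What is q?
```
Trace:
  q=12
  q=12, c=21
  q=24, c=21

Final answer: 24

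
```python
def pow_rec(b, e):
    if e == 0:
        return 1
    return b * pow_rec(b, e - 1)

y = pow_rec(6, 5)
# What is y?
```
Call trace:
pow_rec(b=6, e=5)
  pow_rec(b=6, e=4)
    pow_rec(b=6, e=3)
      pow_rec(b=6, e=2)
        pow_rec(b=6, e=1)
          pow_rec(b=6, e=0)
          -> return 1
        -> return 6
      -> return 36
    -> return 216
  -> return 1296
-> return 7776

Final answer: 7776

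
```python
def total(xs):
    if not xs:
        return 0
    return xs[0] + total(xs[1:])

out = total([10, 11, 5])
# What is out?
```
Call trace:
total(xs=[10, 11, 5])
  total(xs=[11, 5])
    total(xs=[5])
      total(xs=[])
      -> return 0
    -> return 5
  -> return 16
-> return 26

Final answer: 26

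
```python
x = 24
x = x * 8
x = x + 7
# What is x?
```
Trace:
  x=24
  x=192
  x=199

Final answer: 199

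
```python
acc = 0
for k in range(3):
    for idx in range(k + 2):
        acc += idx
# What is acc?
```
Trace:
  acc=0
  acc=0, k=0, idx=0
  acc=1, k=0, idx=1
  acc=1, k=1, idx=0
  acc=2, k=1, idx=1
  acc=4, k=1, idx=2
  acc=4, k=2, idx=0
  acc=5, k=2, idx=1
  acc=7, k=2, idx=2
  acc=10, k=2, idx=3

Final answer: 10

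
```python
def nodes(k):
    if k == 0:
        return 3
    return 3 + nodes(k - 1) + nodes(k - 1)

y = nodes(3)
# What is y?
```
Call trace (a repeated sub-call is expanded the first time; later identical calls just restate its return value):
nodes(k=3)
  nodes(k=2)
    nodes(k=1)
      nodes(k=0)
      -> return 3
      nodes(k=0)
      -> return 3
    -> return 9
    nodes(k=1) -> return 9  (same call as traced above)
  -> return 21
  nodes(k=2) -> return 21  (same call as traced above)
-> return 45

Final answer: 45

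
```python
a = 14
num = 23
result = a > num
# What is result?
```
Trace:
  a=14
  a=14, num=23
  a=14, num=23, result=False

Final answer: False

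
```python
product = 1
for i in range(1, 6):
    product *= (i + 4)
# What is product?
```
Trace:
  product=1
  product=5, i=1
  product=30, i=2
  product=210, i=3
  product=1680, i=4
  product=15120, i=5

Final answer: 15120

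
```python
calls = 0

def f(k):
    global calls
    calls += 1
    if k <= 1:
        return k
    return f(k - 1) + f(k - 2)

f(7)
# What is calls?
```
Call trace (a repeated sub-call is expanded the first time; later identical calls just restate its return value):
f(k=7)
  f(k=6)
    f(k=5)
      f(k=4)
        f(k=3)
          f(k=2)
            f(k=1)
            -> return 1
            f(k=0)
            -> return 0
          -> return 1
          f(k=1)
          -> return 1
        -> return 2
        f(k=2) -> return 1  (same call as traced above)
      -> return 3
      f(k=3) -> return 2  (same call as traced above)
    -> return 5
    f(k=4) -> return 3  (same call as traced above)
  -> return 8
  f(k=5) -> return 5  (same call as traced above)
-> return 13

calls is incremented once per call, so count the calls in each subtree. Let C(k) = number of calls made by f(k).
C(0) = C(1) = 1 (base case, no recursion); C(k) = 1 + C(k - 1) + C(k - 2) otherwise.
C(2) = 1 + C(1) + C(0) = 1 + 1 + 1 = 3
C(3) = 1 + C(2) + C(1) = 1 + 3 + 1 = 5
C(4) = 1 + C(3) + C(2) = 1 + 5 + 3 = 9
C(5) = 1 + C(4) + C(3) = 1 + 9 + 5 = 15
C(6) = 1 + C(5) + C(4) = 1 + 15 + 9 = 25
C(7) = 1 + C(6) + C(5) = 1 + 25 + 15 = 41
calls = C(7) = 41

Final answer: 41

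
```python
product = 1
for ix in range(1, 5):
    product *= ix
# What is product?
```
Trace:
  product=1
  product=1, ix=1
  product=2, ix=2
  product=6, ix=3
  product=24, ix=4

Final answer: 24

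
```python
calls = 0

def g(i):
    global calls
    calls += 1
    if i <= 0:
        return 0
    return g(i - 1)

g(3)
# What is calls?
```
Call trace:
g(i=3)
  g(i=2)
    g(i=1)
      g(i=0)
      -> return 0
    -> return 0
  -> return 0
-> return 0

calls is incremented once per call. g is entered once for each i = 3, 2, 1, 0 (the i <= 0 call returns without recursing), i.e. 3 + 1 calls.
calls = 4

Final answer: 4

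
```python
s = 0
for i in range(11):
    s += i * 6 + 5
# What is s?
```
Trace:
  s=0
  s=5, i=0
  s=16, i=1
  s=33, i=2
  s=56, i=3
  s=85, i=4
  s=120, i=5
  s=161, i=6
  s=208, i=7
  s=261, i=8
  s=320, i=9
  s=385, i=10

Final answer: 385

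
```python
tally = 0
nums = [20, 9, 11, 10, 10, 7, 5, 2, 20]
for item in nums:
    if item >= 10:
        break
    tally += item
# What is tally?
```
Trace:
  tally=0
  tally=0, item=20

Final answer: 0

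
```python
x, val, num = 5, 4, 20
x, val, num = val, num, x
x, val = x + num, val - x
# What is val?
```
Trace:
  x=5, val=4, num=20
  x=4, val=20, num=5
  x=9, val=16, num=5

Final answer: 16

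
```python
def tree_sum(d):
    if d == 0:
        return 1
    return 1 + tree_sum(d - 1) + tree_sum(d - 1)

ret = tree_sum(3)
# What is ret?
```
Call trace (a repeated sub-call is expanded the first time; later identical calls just restate its return value):
tree_sum(d=3)
  tree_sum(d=2)
    tree_sum(d=1)
      tree_sum(d=0)
      -> return 1
      tree_sum(d=0)
      -> return 1
    -> return 3
    tree_sum(d=1) -> return 3  (same call as traced above)
  -> return 7
  tree_sum(d=2) -> return 7  (same call as traced above)
-> return 15

Final answer: 15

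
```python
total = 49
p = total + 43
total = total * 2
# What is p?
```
Trace:
  total=49
  total=49, p=92
  total=98, p=92

Final answer: 92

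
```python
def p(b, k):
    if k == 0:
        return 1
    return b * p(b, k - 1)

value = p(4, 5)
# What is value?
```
Call trace:
p(b=4, k=5)
  p(b=4, k=4)
    p(b=4, k=3)
      p(b=4, k=2)
        p(b=4, k=1)
          p(b=4, k=0)
          -> return 1
        -> return 4
      -> return 16
    -> return 64
  -> return 256
-> return 1024

Final answer: 1024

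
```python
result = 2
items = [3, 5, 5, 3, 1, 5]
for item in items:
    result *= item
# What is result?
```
Trace:
  result=2
  result=6, item=3
  result=30, item=5
  result=150, item=5
  result=450, item=3
  result=450, item=1
  result=2250, item=5

Final answer: 2250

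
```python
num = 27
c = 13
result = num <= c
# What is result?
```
Trace:
  num=27
  num=27, c=13
  num=27, c=13, result=False

Final answer: False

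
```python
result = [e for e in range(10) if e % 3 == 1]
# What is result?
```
Trace:
  e=0
  e=1
  e=2
  e=3
  e=4
  e=5
  e=6
  e=7
  e=8
  e=9
  result=[1, 4, 7]

Final answer: [1, 4, 7]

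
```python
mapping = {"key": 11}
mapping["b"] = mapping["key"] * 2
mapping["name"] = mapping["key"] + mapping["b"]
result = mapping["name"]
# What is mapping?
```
Trace:
  mapping={'key': 11}
  mapping={'key': 11, 'b': 22}
  mapping={'key': 11, 'b': 22, 'name': 33}
  mapping={'key': 11, 'b': 22, 'name': 33}, result=33

Final answer: {'key': 11, 'b': 22, 'name': 33}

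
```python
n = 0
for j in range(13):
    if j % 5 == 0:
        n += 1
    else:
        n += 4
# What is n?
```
Trace:
  n=0
  n=1, j=0
  n=5, j=1
  n=9, j=2
  n=13, j=3
  n=17, j=4
  n=18, j=5
  n=22, j=6
  n=26, j=7
  n=30, j=8
  n=34, j=9
  n=35, j=10
  n=39, j=11
  n=43, j=12

Final answer: 43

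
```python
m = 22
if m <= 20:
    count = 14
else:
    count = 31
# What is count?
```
Trace:
  m=22
  m=22, count=31

Final answer: 31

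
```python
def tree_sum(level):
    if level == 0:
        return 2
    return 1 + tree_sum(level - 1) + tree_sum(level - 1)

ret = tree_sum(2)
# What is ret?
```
Call trace (a repeated sub-call is expanded the first time; later identical calls just restate its return value):
tree_sum(level=2)
  tree_sum(level=1)
    tree_sum(level=0)
    -> return 2
    tree_sum(level=0)
    -> return 2
  -> return 5
  tree_sum(level=1) -> return 5  (same call as traced above)
-> return 11

Final answer: 11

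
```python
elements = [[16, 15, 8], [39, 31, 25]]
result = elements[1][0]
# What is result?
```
Trace:
  elements=[[16, 15, 8], [39, 31, 25]]
  elements=[[16, 15, 8], [39, 31, 25]], result=39

Final answer: 39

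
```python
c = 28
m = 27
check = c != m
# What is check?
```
Trace:
  c=28
  c=28, m=27
  c=28, m=27, check=True

Final answer: True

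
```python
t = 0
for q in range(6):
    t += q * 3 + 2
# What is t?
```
Trace:
  t=0
  t=2, q=0
  t=7, q=1
  t=15, q=2
  t=26, q=3
  t=40, q=4
  t=57, q=5

Final answer: 57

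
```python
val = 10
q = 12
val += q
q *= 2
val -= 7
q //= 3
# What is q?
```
Trace:
  val=10
  val=10, q=12
  val=22, q=12
  val=22, q=24
  val=15, q=24
  val=15, q=8

Final answer: 8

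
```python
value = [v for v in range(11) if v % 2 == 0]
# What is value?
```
Trace:
  v=0
  v=1
  v=2
  v=3
  v=4
  v=5
  v=6
  v=7
  v=8
  v=9
  v=10
  value=[0, 2, 4, 6, 8, 10]

Final answer: [0, 2, 4, 6, 8, 10]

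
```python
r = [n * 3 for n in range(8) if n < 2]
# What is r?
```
Trace:
  n=0
  n=1
  n=2
  n=3
  n=4
  n=5
  n=6
  n=7
  r=[0, 3]

Final answer: [0, 3]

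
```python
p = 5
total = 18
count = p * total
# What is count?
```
Trace:
  p=5
  p=5, total=18
  p=5, total=18, count=90

Final answer: 90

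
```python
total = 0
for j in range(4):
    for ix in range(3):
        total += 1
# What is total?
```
Trace:
  total=0
  total=1, j=0, ix=0
  total=2, j=0, ix=1
  total=3, j=0, ix=2
  total=4, j=1, ix=0
  total=5, j=1, ix=1
  total=6, j=1, ix=2
  total=7, j=2, ix=0
  total=8, j=2, ix=1
  total=9, j=2, ix=2
  total=10, j=3, ix=0
  total=11, j=3, ix=1
  total=12, j=3, ix=2

Final answer: 12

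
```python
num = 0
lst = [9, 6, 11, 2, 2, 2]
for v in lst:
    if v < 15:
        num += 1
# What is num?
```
Trace:
  num=0
  num=1, v=9
  num=2, v=6
  num=3, v=11
  num=4, v=2
  num=5, v=2
  num=6, v=2

Final answer: 6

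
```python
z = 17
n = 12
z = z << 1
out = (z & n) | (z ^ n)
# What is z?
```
Trace:
  z=17
  z=17, n=12
  z=34, n=12
  z=34, n=12, out=46

Final answer: 34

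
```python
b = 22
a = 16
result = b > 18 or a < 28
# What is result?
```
Trace:
  b=22
  b=22, a=16
  b=22, a=16, result=True

Final answer: True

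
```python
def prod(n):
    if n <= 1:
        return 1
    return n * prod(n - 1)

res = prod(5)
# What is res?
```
Call trace:
prod(n=5)
  prod(n=4)
    prod(n=3)
      prod(n=2)
        prod(n=1)
        -> return 1
      -> return 2
    -> return 6
  -> return 24
-> return 120

Final answer: 120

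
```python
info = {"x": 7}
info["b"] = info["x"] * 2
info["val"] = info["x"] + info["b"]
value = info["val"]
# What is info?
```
Trace:
  info={'x': 7}
  info={'x': 7, 'b': 14}
  info={'x': 7, 'b': 14, 'val': 21}
  info={'x': 7, 'b': 14, 'val': 21}, value=21

Final answer: {'x': 7, 'b': 14, 'val': 21}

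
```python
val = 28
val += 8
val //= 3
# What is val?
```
Trace:
  val=28
  val=36
  val=12

Final answer: 12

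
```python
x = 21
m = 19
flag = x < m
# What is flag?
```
Trace:
  x=21
  x=21, m=19
  x=21, m=19, flag=False

Final answer: False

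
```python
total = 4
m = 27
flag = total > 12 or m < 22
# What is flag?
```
Trace:
  total=4
  total=4, m=27
  total=4, m=27, flag=False

Final answer: False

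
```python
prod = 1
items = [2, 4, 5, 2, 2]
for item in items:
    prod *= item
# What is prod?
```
Trace:
  prod=1
  prod=2, item=2
  prod=8, item=4
  prod=40, item=5
  prod=80, item=2
  prod=160, item=2

Final answer: 160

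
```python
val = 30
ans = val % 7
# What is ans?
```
Trace:
  val=30
  val=30, ans=2

Final answer: 2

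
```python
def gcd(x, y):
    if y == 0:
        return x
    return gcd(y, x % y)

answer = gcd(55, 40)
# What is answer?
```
Call trace:
gcd(x=55, y=40)
  gcd(x=40, y=15)
    gcd(x=15, y=10)
      gcd(x=10, y=5)
        gcd(x=5, y=0)
        -> return 5
      -> return 5
    -> return 5
  -> return 5
-> return 5

Final answer: 5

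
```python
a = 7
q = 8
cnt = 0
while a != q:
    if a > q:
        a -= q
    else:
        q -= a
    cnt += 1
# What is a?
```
Trace:
  a=7
  a=7, q=8
  a=7, q=8, cnt=0
  a=7, q=1, cnt=1
  a=6, q=1, cnt=2
  a=5, q=1, cnt=3
  a=4, q=1, cnt=4
  a=3, q=1, cnt=5
  a=2, q=1, cnt=6
  a=1, q=1, cnt=7

Final answer: 1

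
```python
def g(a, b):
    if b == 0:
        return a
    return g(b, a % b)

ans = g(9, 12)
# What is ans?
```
Call trace:
g(a=9, b=12)
  g(a=12, b=9)
    g(a=9, b=3)
      g(a=3, b=0)
      -> return 3
    -> return 3
  -> return 3
-> return 3

Final answer: 3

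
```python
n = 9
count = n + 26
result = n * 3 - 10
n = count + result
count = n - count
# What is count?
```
Trace:
  n=9
  n=9, count=35
  n=9, count=35, result=17
  n=52, count=35, result=17
  n=52, count=17, result=17

Final answer: 17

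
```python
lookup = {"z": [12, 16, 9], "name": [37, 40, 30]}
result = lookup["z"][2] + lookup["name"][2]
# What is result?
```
Trace:
  lookup={'z': [12, 16, 9], 'name': [37, 40, 30]}
  lookup={'z': [12, 16, 9], 'name': [37, 40, 30]}, result=39

Final answer: 39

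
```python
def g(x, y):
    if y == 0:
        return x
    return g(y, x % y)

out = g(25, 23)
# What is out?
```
Call trace:
g(x=25, y=23)
  g(x=23, y=2)
    g(x=2, y=1)
      g(x=1, y=0)
      -> return 1
    -> return 1
  -> return 1
-> return 1

Final answer: 1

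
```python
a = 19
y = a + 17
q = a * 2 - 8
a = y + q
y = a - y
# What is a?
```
Trace:
  a=19
  a=19, y=36
  a=19, y=36, q=30
  a=66, y=36, q=30
  a=66, y=30, q=30

Final answer: 66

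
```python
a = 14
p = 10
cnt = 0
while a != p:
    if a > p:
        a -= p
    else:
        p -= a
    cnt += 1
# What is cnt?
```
Trace:
  a=14
  a=14, p=10
  a=14, p=10, cnt=0
  a=4, p=10, cnt=1
  a=4, p=6, cnt=2
  a=4, p=2, cnt=3
  a=2, p=2, cnt=4

Final answer: 4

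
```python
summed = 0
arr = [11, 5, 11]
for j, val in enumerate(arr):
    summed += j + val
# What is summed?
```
Trace:
  summed=0
  summed=11, j=0, val=11
  summed=17, j=1, val=5
  summed=30, j=2, val=11

Final answer: 30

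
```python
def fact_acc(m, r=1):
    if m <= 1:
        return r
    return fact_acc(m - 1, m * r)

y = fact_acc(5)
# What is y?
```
Call trace:
fact_acc(m=5, r=1)
  fact_acc(m=4, r=5)
    fact_acc(m=3, r=20)
      fact_acc(m=2, r=60)
        fact_acc(m=1, r=120)
        -> return 120
      -> return 120
    -> return 120
  -> return 120
-> return 120

Final answer: 120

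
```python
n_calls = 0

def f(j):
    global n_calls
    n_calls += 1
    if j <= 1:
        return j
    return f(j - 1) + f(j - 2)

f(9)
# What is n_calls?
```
Call trace (a repeated sub-call is expanded the first time; later identical calls just restate its return value):
f(j=9)
  f(j=8)
    f(j=7)
      f(j=6)
        f(j=5)
          f(j=4)
            f(j=3)
              f(j=2)
                f(j=1)
                -> return 1
                f(j=0)
                -> return 0
              -> return 1
              f(j=1)
              -> return 1
            -> return 2
            f(j=2) -> return 1  (same call as traced above)
          -> return 3
          f(j=3) -> return 2  (same call as traced above)
        -> return 5
        f(j=4) -> return 3  (same call as traced above)
      -> return 8
      f(j=5) -> return 5  (same call as traced above)
    -> return 13
    f(j=6) -> return 8  (same call as traced above)
  -> return 21
  f(j=7) -> return 13  (same call as traced above)
-> return 34

n_calls is incremented once per call, so count the calls in each subtree. Let C(j) = number of calls made by f(j).
C(0) = C(1) = 1 (base case, no recursion); C(j) = 1 + C(j - 1) + C(j - 2) otherwise.
C(2) = 1 + C(1) + C(0) = 1 + 1 + 1 = 3
C(3) = 1 + C(2) + C(1) = 1 + 3 + 1 = 5
C(4) = 1 + C(3) + C(2) = 1 + 5 + 3 = 9
C(5) = 1 + C(4) + C(3) = 1 + 9 + 5 = 15
C(6) = 1 + C(5) + C(4) = 1 + 15 + 9 = 25
C(7) = 1 + C(6) + C(5) = 1 + 25 + 15 = 41
C(8) = 1 + C(7) + C(6) = 1 + 41 + 25 = 67
C(9) = 1 + C(8) + C(7) = 1 + 67 + 41 = 109
n_calls = C(9) = 109

Final answer: 109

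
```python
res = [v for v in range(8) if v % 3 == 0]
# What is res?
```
Trace:
  v=0
  v=1
  v=2
  v=3
  v=4
  v=5
  v=6
  v=7
  res=[0, 3, 6]

Final answer: [0, 3, 6]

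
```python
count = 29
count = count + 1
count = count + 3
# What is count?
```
Trace:
  count=29
  count=30
  count=33

Final answer: 33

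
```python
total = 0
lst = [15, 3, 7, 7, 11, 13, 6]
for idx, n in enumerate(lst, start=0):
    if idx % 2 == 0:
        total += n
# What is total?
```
Trace:
  total=0
  total=15, idx=0, n=15
  total=15, idx=1, n=3
  total=22, idx=2, n=7
  total=22, idx=3, n=7
  total=33, idx=4, n=11
  total=33, idx=5, n=13
  total=39, idx=6, n=6

Final answer: 39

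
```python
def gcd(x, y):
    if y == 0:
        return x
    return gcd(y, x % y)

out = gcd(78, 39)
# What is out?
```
Call trace:
gcd(x=78, y=39)
  gcd(x=39, y=0)
  -> return 39
-> return 39

Final answer: 39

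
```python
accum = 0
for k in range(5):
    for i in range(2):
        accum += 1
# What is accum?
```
Trace:
  accum=0
  accum=1, k=0, i=0
  accum=2, k=0, i=1
  accum=3, k=1, i=0
  accum=4, k=1, i=1
  accum=5, k=2, i=0
  accum=6, k=2, i=1
  accum=7, k=3, i=0
  accum=8, k=3, i=1
  accum=9, k=4, i=0
  accum=10, k=4, i=1

Final answer: 10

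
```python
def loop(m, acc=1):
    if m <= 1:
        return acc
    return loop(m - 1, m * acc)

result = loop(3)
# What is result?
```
Call trace:
loop(m=3, acc=1)
  loop(m=2, acc=3)
    loop(m=1, acc=6)
    -> return 6
  -> return 6
-> return 6

Final answer: 6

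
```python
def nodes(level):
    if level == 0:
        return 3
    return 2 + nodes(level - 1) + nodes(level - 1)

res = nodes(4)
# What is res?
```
Call trace (a repeated sub-call is expanded the first time; later identical calls just restate its return value):
nodes(level=4)
  nodes(level=3)
    nodes(level=2)
      nodes(level=1)
        nodes(level=0)
        -> return 3
        nodes(level=0)
        -> return 3
      -> return 8
      nodes(level=1) -> return 8  (same call as traced above)
    -> return 18
    nodes(level=2) -> return 18  (same call as traced above)
  -> return 38
  nodes(level=3) -> return 38  (same call as traced above)
-> return 78

Final answer: 78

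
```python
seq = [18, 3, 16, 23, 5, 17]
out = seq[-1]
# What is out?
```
Trace:
  seq=[18, 3, 16, 23, 5, 17]
  seq=[18, 3, 16, 23, 5, 17], out=17

Final answer: 17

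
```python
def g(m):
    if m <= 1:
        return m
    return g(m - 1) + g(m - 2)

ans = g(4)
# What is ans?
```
Call trace (a repeated sub-call is expanded the first time; later identical calls just restate its return value):
g(m=4)
  g(m=3)
    g(m=2)
      g(m=1)
      -> return 1
      g(m=0)
      -> return 0
    -> return 1
    g(m=1)
    -> return 1
  -> return 2
  g(m=2) -> return 1  (same call as traced above)
-> return 3

Final answer: 3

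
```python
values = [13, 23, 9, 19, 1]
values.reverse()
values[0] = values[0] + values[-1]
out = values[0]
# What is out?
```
Trace:
  values=[13, 23, 9, 19, 1]
  values=[1, 19, 9, 23, 13]
  values=[14, 19, 9, 23, 13]
  values=[14, 19, 9, 23, 13], out=14

Final answer: 14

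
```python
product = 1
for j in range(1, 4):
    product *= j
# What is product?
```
Trace:
  product=1
  product=1, j=1
  product=2, j=2
  product=6, j=3

Final answer: 6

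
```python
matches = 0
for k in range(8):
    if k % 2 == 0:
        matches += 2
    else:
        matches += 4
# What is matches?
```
Trace:
  matches=0
  matches=2, k=0
  matches=6, k=1
  matches=8, k=2
  matches=12, k=3
  matches=14, k=4
  matches=18, k=5
  matches=20, k=6
  matches=24, k=7

Final answer: 24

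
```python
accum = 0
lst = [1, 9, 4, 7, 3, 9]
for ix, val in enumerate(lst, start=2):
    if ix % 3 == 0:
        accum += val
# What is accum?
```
Trace:
  accum=0
  accum=0, ix=2, val=1
  accum=9, ix=3, val=9
  accum=9, ix=4, val=4
  accum=9, ix=5, val=7
  accum=12, ix=6, val=3
  accum=12, ix=7, val=9

Final answer: 12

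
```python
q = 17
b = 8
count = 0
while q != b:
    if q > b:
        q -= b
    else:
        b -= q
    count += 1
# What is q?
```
Trace:
  q=17
  q=17, b=8
  q=17, b=8, count=0
  q=9, b=8, count=1
  q=1, b=8, count=2
  q=1, b=7, count=3
  q=1, b=6, count=4
  q=1, b=5, count=5
  q=1, b=4, count=6
  q=1, b=3, count=7
  q=1, b=2, count=8
  q=1, b=1, count=9

Final answer: 1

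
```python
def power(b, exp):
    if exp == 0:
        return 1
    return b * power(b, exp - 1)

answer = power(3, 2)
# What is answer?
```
Call trace:
power(b=3, exp=2)
  power(b=3, exp=1)
    power(b=3, exp=0)
    -> return 1
  -> return 3
-> return 9

Final answer: 9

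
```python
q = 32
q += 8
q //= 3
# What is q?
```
Trace:
  q=32
  q=40
  q=13

Final answer: 13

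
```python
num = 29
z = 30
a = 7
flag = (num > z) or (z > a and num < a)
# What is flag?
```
Trace:
  num=29
  num=29, z=30
  num=29, z=30, a=7
  num=29, z=30, a=7, flag=False

Final answer: False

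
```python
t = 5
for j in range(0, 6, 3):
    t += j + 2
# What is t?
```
Trace:
  t=5
  t=7, j=0
  t=12, j=3

Final answer: 12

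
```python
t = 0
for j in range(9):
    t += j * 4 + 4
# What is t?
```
Trace:
  t=0
  t=4, j=0
  t=12, j=1
  t=24, j=2
  t=40, j=3
  t=60, j=4
  t=84, j=5
  t=112, j=6
  t=144, j=7
  t=180, j=8

Final answer: 180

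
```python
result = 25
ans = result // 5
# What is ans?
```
Trace:
  result=25
  result=25, ans=5

Final answer: 5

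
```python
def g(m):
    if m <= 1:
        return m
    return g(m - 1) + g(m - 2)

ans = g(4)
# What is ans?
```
Call trace (a repeated sub-call is expanded the first time; later identical calls just restate its return value):
g(m=4)
  g(m=3)
    g(m=2)
      g(m=1)
      -> return 1
      g(m=0)
      -> return 0
    -> return 1
    g(m=1)
    -> return 1
  -> return 2
  g(m=2) -> return 1  (same call as traced above)
-> return 3

Final answer: 3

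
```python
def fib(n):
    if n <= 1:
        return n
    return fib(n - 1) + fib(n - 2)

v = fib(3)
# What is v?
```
Call trace:
fib(n=3)
  fib(n=2)
    fib(n=1)
    -> return 1
    fib(n=0)
    -> return 0
  -> return 1
  fib(n=1)
  -> return 1
-> return 2

Final answer: 2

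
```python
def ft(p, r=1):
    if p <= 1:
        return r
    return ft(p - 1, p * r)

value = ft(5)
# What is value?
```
Call trace:
ft(p=5, r=1)
  ft(p=4, r=5)
    ft(p=3, r=20)
      ft(p=2, r=60)
        ft(p=1, r=120)
        -> return 120
      -> return 120
    -> return 120
  -> return 120
-> return 120

Final answer: 120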